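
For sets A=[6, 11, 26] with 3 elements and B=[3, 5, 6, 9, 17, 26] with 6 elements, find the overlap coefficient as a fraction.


A intersect B = [6, 26]
|A intersect B| = 2
min(|A|, |B|) = min(3, 6) = 3
Overlap = 2 / 3 = 2/3

2/3


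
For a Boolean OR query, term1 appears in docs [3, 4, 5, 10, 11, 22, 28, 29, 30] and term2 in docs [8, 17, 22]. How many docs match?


Boolean OR: find union of posting lists
term1 docs: [3, 4, 5, 10, 11, 22, 28, 29, 30]
term2 docs: [8, 17, 22]
Union: [3, 4, 5, 8, 10, 11, 17, 22, 28, 29, 30]
|union| = 11

11


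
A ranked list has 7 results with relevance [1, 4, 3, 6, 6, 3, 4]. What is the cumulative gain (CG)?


Cumulative Gain = sum of relevance scores
Position 1: rel=1, running sum=1
Position 2: rel=4, running sum=5
Position 3: rel=3, running sum=8
Position 4: rel=6, running sum=14
Position 5: rel=6, running sum=20
Position 6: rel=3, running sum=23
Position 7: rel=4, running sum=27
CG = 27

27


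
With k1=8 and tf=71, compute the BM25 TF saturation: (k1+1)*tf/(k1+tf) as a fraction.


BM25 TF component = (k1+1)*tf / (k1+tf)
k1 = 8, tf = 71
Numerator = (8+1)*71 = 639
Denominator = 8 + 71 = 79
= 639/79 = 639/79

639/79


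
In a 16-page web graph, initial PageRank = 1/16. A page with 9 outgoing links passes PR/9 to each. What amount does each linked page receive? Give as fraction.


Initial PR = 1/16 = 1/16
Outlinks = 9
Contribution per link = PR / outlinks
= 1/16 / 9
= 1/144

1/144


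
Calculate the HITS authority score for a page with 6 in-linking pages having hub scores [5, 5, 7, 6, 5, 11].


Authority = sum of hub scores of in-linkers
In-link 1: hub score = 5
In-link 2: hub score = 5
In-link 3: hub score = 7
In-link 4: hub score = 6
In-link 5: hub score = 5
In-link 6: hub score = 11
Authority = 5 + 5 + 7 + 6 + 5 + 11 = 39

39


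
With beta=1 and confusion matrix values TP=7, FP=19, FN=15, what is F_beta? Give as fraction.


P = TP/(TP+FP) = 7/26 = 7/26
R = TP/(TP+FN) = 7/22 = 7/22
beta^2 = 1^2 = 1
(1 + beta^2) = 2
Numerator = (1+beta^2)*P*R = 49/286
Denominator = beta^2*P + R = 7/26 + 7/22 = 84/143
F_beta = 7/24

7/24


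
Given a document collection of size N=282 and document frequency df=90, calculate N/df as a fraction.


IDF ratio = N / df
= 282 / 90
= 47/15

47/15


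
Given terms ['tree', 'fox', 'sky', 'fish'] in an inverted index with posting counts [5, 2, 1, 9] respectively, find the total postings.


Summing posting list sizes:
'tree': 5 postings
'fox': 2 postings
'sky': 1 postings
'fish': 9 postings
Total = 5 + 2 + 1 + 9 = 17

17


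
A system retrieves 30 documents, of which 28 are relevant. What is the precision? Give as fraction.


Precision = relevant_retrieved / total_retrieved
= 28 / 30
= 28 / (28 + 2)
= 14/15

14/15


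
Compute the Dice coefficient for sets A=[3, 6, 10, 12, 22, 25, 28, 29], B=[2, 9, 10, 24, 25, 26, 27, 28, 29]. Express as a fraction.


A intersect B = [10, 25, 28, 29]
|A intersect B| = 4
|A| = 8, |B| = 9
Dice = 2*4 / (8+9)
= 8 / 17 = 8/17

8/17


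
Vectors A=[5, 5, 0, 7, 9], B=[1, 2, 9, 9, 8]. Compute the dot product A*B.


Dot product = sum of element-wise products
A[0]*B[0] = 5*1 = 5
A[1]*B[1] = 5*2 = 10
A[2]*B[2] = 0*9 = 0
A[3]*B[3] = 7*9 = 63
A[4]*B[4] = 9*8 = 72
Sum = 5 + 10 + 0 + 63 + 72 = 150

150


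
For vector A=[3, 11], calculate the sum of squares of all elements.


|A|^2 = sum of squared components
A[0]^2 = 3^2 = 9
A[1]^2 = 11^2 = 121
Sum = 9 + 121 = 130

130


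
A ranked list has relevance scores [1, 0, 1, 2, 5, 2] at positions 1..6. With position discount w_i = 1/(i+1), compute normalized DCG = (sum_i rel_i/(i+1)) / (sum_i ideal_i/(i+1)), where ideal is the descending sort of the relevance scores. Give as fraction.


Position discount weights w_i = 1/(i+1) for i=1..6:
Weights = [1/2, 1/3, 1/4, 1/5, 1/6, 1/7]
Actual relevance: [1, 0, 1, 2, 5, 2]
DCG = 1/2 + 0/3 + 1/4 + 2/5 + 5/6 + 2/7 = 953/420
Ideal relevance (sorted desc): [5, 2, 2, 1, 1, 0]
Ideal DCG = 5/2 + 2/3 + 2/4 + 1/5 + 1/6 + 0/7 = 121/30
nDCG = DCG / ideal_DCG = 953/420 / 121/30 = 953/1694

953/1694


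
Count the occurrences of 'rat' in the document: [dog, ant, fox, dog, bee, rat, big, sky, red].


Document has 9 words
Scanning for 'rat':
Found at positions: [5]
Count = 1

1


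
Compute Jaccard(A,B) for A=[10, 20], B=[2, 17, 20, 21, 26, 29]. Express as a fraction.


A intersect B = [20]
|A intersect B| = 1
A union B = [2, 10, 17, 20, 21, 26, 29]
|A union B| = 7
Jaccard = 1/7 = 1/7

1/7


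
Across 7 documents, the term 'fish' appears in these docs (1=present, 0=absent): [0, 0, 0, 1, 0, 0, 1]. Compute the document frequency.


Checking each document for 'fish':
Doc 1: absent
Doc 2: absent
Doc 3: absent
Doc 4: present
Doc 5: absent
Doc 6: absent
Doc 7: present
df = sum of presences = 0 + 0 + 0 + 1 + 0 + 0 + 1 = 2

2


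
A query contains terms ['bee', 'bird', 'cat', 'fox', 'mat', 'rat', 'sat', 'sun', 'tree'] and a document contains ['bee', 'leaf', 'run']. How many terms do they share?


Query terms: ['bee', 'bird', 'cat', 'fox', 'mat', 'rat', 'sat', 'sun', 'tree']
Document terms: ['bee', 'leaf', 'run']
Common terms: ['bee']
Overlap count = 1

1


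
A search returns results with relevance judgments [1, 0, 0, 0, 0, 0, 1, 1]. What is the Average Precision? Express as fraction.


Computing P@k for each relevant position:
Position 1: relevant, P@1 = 1/1 = 1
Position 2: not relevant
Position 3: not relevant
Position 4: not relevant
Position 5: not relevant
Position 6: not relevant
Position 7: relevant, P@7 = 2/7 = 2/7
Position 8: relevant, P@8 = 3/8 = 3/8
Sum of P@k = 1 + 2/7 + 3/8 = 93/56
AP = 93/56 / 3 = 31/56

31/56


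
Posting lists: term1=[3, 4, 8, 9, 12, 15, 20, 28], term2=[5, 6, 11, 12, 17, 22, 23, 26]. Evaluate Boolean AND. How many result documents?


Boolean AND: find intersection of posting lists
term1 docs: [3, 4, 8, 9, 12, 15, 20, 28]
term2 docs: [5, 6, 11, 12, 17, 22, 23, 26]
Intersection: [12]
|intersection| = 1

1


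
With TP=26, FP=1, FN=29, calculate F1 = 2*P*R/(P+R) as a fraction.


F1 = 2 * P * R / (P + R)
P = TP/(TP+FP) = 26/27 = 26/27
R = TP/(TP+FN) = 26/55 = 26/55
2 * P * R = 2 * 26/27 * 26/55 = 1352/1485
P + R = 26/27 + 26/55 = 2132/1485
F1 = 1352/1485 / 2132/1485 = 26/41

26/41


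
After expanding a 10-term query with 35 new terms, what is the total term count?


Original terms: 10
Expansion terms: 35
Total = 10 + 35 = 45

45


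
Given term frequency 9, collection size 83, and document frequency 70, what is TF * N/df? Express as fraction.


TF * (N/df)
= 9 * (83/70)
= 9 * 83/70
= 747/70

747/70


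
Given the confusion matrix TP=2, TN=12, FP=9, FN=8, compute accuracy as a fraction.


Accuracy = (TP + TN) / (TP + TN + FP + FN)
TP + TN = 2 + 12 = 14
Total = 2 + 12 + 9 + 8 = 31
Accuracy = 14 / 31 = 14/31

14/31


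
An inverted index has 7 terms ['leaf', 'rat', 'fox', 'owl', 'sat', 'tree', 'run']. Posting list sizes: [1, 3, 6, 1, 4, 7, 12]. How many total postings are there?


Summing posting list sizes:
'leaf': 1 postings
'rat': 3 postings
'fox': 6 postings
'owl': 1 postings
'sat': 4 postings
'tree': 7 postings
'run': 12 postings
Total = 1 + 3 + 6 + 1 + 4 + 7 + 12 = 34

34


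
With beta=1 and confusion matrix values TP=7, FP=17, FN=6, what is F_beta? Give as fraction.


P = TP/(TP+FP) = 7/24 = 7/24
R = TP/(TP+FN) = 7/13 = 7/13
beta^2 = 1^2 = 1
(1 + beta^2) = 2
Numerator = (1+beta^2)*P*R = 49/156
Denominator = beta^2*P + R = 7/24 + 7/13 = 259/312
F_beta = 14/37

14/37


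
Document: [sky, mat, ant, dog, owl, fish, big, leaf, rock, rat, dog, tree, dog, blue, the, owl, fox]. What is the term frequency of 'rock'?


Document has 17 words
Scanning for 'rock':
Found at positions: [8]
Count = 1

1


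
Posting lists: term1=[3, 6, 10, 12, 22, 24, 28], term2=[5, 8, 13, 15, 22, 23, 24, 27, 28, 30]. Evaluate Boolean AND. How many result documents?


Boolean AND: find intersection of posting lists
term1 docs: [3, 6, 10, 12, 22, 24, 28]
term2 docs: [5, 8, 13, 15, 22, 23, 24, 27, 28, 30]
Intersection: [22, 24, 28]
|intersection| = 3

3


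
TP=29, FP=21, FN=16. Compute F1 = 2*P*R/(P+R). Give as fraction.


F1 = 2 * P * R / (P + R)
P = TP/(TP+FP) = 29/50 = 29/50
R = TP/(TP+FN) = 29/45 = 29/45
2 * P * R = 2 * 29/50 * 29/45 = 841/1125
P + R = 29/50 + 29/45 = 551/450
F1 = 841/1125 / 551/450 = 58/95

58/95


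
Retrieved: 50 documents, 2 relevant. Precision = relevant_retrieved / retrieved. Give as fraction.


Precision = relevant_retrieved / total_retrieved
= 2 / 50
= 2 / (2 + 48)
= 1/25

1/25


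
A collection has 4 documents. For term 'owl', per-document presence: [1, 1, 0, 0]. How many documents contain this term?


Checking each document for 'owl':
Doc 1: present
Doc 2: present
Doc 3: absent
Doc 4: absent
df = sum of presences = 1 + 1 + 0 + 0 = 2

2


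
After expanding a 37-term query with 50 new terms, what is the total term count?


Original terms: 37
Expansion terms: 50
Total = 37 + 50 = 87

87


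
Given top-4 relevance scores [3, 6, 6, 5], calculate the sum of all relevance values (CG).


Cumulative Gain = sum of relevance scores
Position 1: rel=3, running sum=3
Position 2: rel=6, running sum=9
Position 3: rel=6, running sum=15
Position 4: rel=5, running sum=20
CG = 20

20


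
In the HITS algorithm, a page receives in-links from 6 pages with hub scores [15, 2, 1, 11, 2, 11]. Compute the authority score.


Authority = sum of hub scores of in-linkers
In-link 1: hub score = 15
In-link 2: hub score = 2
In-link 3: hub score = 1
In-link 4: hub score = 11
In-link 5: hub score = 2
In-link 6: hub score = 11
Authority = 15 + 2 + 1 + 11 + 2 + 11 = 42

42


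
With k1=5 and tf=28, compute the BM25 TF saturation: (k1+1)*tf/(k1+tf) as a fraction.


BM25 TF component = (k1+1)*tf / (k1+tf)
k1 = 5, tf = 28
Numerator = (5+1)*28 = 168
Denominator = 5 + 28 = 33
= 168/33 = 56/11

56/11


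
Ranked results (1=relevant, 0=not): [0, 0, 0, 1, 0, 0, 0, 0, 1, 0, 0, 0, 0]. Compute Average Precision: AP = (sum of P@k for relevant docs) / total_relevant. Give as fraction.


Computing P@k for each relevant position:
Position 1: not relevant
Position 2: not relevant
Position 3: not relevant
Position 4: relevant, P@4 = 1/4 = 1/4
Position 5: not relevant
Position 6: not relevant
Position 7: not relevant
Position 8: not relevant
Position 9: relevant, P@9 = 2/9 = 2/9
Position 10: not relevant
Position 11: not relevant
Position 12: not relevant
Position 13: not relevant
Sum of P@k = 1/4 + 2/9 = 17/36
AP = 17/36 / 2 = 17/72

17/72


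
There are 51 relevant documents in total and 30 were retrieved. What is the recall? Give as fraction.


Recall = retrieved_relevant / total_relevant
= 30 / 51
= 30 / (30 + 21)
= 10/17

10/17


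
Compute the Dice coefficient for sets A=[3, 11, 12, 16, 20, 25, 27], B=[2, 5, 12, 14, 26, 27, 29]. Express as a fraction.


A intersect B = [12, 27]
|A intersect B| = 2
|A| = 7, |B| = 7
Dice = 2*2 / (7+7)
= 4 / 14 = 2/7

2/7


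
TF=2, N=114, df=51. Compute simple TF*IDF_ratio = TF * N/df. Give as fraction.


TF * (N/df)
= 2 * (114/51)
= 2 * 38/17
= 76/17

76/17


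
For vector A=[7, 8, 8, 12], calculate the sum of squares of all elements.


|A|^2 = sum of squared components
A[0]^2 = 7^2 = 49
A[1]^2 = 8^2 = 64
A[2]^2 = 8^2 = 64
A[3]^2 = 12^2 = 144
Sum = 49 + 64 + 64 + 144 = 321

321


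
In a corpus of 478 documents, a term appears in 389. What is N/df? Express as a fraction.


IDF ratio = N / df
= 478 / 389
= 478/389

478/389


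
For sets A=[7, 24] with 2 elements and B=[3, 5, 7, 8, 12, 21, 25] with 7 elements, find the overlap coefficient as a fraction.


A intersect B = [7]
|A intersect B| = 1
min(|A|, |B|) = min(2, 7) = 2
Overlap = 1 / 2 = 1/2

1/2


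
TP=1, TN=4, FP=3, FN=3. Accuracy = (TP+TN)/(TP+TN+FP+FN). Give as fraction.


Accuracy = (TP + TN) / (TP + TN + FP + FN)
TP + TN = 1 + 4 = 5
Total = 1 + 4 + 3 + 3 = 11
Accuracy = 5 / 11 = 5/11

5/11


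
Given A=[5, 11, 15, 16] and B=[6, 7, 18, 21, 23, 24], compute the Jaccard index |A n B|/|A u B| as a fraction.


A intersect B = []
|A intersect B| = 0
A union B = [5, 6, 7, 11, 15, 16, 18, 21, 23, 24]
|A union B| = 10
Jaccard = 0/10 = 0

0


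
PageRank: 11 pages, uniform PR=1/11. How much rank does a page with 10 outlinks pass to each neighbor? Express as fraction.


Initial PR = 1/11 = 1/11
Outlinks = 10
Contribution per link = PR / outlinks
= 1/11 / 10
= 1/110

1/110


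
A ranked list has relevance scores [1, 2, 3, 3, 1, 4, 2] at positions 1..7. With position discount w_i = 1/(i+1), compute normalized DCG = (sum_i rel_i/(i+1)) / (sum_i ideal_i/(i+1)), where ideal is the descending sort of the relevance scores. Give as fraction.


Position discount weights w_i = 1/(i+1) for i=1..7:
Weights = [1/2, 1/3, 1/4, 1/5, 1/6, 1/7, 1/8]
Actual relevance: [1, 2, 3, 3, 1, 4, 2]
DCG = 1/2 + 2/3 + 3/4 + 3/5 + 1/6 + 4/7 + 2/8 = 368/105
Ideal relevance (sorted desc): [4, 3, 3, 2, 2, 1, 1]
Ideal DCG = 4/2 + 3/3 + 3/4 + 2/5 + 2/6 + 1/7 + 1/8 = 3991/840
nDCG = DCG / ideal_DCG = 368/105 / 3991/840 = 2944/3991

2944/3991


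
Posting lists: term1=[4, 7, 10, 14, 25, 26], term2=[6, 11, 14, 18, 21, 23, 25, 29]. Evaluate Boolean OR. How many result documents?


Boolean OR: find union of posting lists
term1 docs: [4, 7, 10, 14, 25, 26]
term2 docs: [6, 11, 14, 18, 21, 23, 25, 29]
Union: [4, 6, 7, 10, 11, 14, 18, 21, 23, 25, 26, 29]
|union| = 12

12


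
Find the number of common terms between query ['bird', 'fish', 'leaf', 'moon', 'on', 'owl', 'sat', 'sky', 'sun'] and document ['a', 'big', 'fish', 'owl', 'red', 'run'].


Query terms: ['bird', 'fish', 'leaf', 'moon', 'on', 'owl', 'sat', 'sky', 'sun']
Document terms: ['a', 'big', 'fish', 'owl', 'red', 'run']
Common terms: ['fish', 'owl']
Overlap count = 2

2


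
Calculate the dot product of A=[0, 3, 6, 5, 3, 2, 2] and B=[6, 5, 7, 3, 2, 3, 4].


Dot product = sum of element-wise products
A[0]*B[0] = 0*6 = 0
A[1]*B[1] = 3*5 = 15
A[2]*B[2] = 6*7 = 42
A[3]*B[3] = 5*3 = 15
A[4]*B[4] = 3*2 = 6
A[5]*B[5] = 2*3 = 6
A[6]*B[6] = 2*4 = 8
Sum = 0 + 15 + 42 + 15 + 6 + 6 + 8 = 92

92


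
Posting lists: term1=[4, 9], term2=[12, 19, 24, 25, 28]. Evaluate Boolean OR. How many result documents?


Boolean OR: find union of posting lists
term1 docs: [4, 9]
term2 docs: [12, 19, 24, 25, 28]
Union: [4, 9, 12, 19, 24, 25, 28]
|union| = 7

7


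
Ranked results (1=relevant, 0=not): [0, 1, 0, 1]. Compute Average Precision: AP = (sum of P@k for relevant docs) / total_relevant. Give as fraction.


Computing P@k for each relevant position:
Position 1: not relevant
Position 2: relevant, P@2 = 1/2 = 1/2
Position 3: not relevant
Position 4: relevant, P@4 = 2/4 = 1/2
Sum of P@k = 1/2 + 1/2 = 1
AP = 1 / 2 = 1/2

1/2


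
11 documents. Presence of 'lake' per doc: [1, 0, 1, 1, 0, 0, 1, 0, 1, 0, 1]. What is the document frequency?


Checking each document for 'lake':
Doc 1: present
Doc 2: absent
Doc 3: present
Doc 4: present
Doc 5: absent
Doc 6: absent
Doc 7: present
Doc 8: absent
Doc 9: present
Doc 10: absent
Doc 11: present
df = sum of presences = 1 + 0 + 1 + 1 + 0 + 0 + 1 + 0 + 1 + 0 + 1 = 6

6


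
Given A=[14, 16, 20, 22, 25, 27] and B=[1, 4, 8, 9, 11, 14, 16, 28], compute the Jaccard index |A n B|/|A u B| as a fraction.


A intersect B = [14, 16]
|A intersect B| = 2
A union B = [1, 4, 8, 9, 11, 14, 16, 20, 22, 25, 27, 28]
|A union B| = 12
Jaccard = 2/12 = 1/6

1/6


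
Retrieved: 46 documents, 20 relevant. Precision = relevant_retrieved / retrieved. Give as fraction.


Precision = relevant_retrieved / total_retrieved
= 20 / 46
= 20 / (20 + 26)
= 10/23

10/23


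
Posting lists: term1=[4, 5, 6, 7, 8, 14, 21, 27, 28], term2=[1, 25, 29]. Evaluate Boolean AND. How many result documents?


Boolean AND: find intersection of posting lists
term1 docs: [4, 5, 6, 7, 8, 14, 21, 27, 28]
term2 docs: [1, 25, 29]
Intersection: []
|intersection| = 0

0


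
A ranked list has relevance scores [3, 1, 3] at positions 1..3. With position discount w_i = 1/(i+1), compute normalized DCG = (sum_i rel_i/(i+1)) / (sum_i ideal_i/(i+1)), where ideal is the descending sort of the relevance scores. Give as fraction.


Position discount weights w_i = 1/(i+1) for i=1..3:
Weights = [1/2, 1/3, 1/4]
Actual relevance: [3, 1, 3]
DCG = 3/2 + 1/3 + 3/4 = 31/12
Ideal relevance (sorted desc): [3, 3, 1]
Ideal DCG = 3/2 + 3/3 + 1/4 = 11/4
nDCG = DCG / ideal_DCG = 31/12 / 11/4 = 31/33

31/33


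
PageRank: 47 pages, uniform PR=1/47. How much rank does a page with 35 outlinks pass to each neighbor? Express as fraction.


Initial PR = 1/47 = 1/47
Outlinks = 35
Contribution per link = PR / outlinks
= 1/47 / 35
= 1/1645

1/1645


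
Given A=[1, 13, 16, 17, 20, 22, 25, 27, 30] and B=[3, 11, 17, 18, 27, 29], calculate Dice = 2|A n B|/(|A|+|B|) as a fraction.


A intersect B = [17, 27]
|A intersect B| = 2
|A| = 9, |B| = 6
Dice = 2*2 / (9+6)
= 4 / 15 = 4/15

4/15


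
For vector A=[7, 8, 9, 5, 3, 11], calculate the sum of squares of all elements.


|A|^2 = sum of squared components
A[0]^2 = 7^2 = 49
A[1]^2 = 8^2 = 64
A[2]^2 = 9^2 = 81
A[3]^2 = 5^2 = 25
A[4]^2 = 3^2 = 9
A[5]^2 = 11^2 = 121
Sum = 49 + 64 + 81 + 25 + 9 + 121 = 349

349


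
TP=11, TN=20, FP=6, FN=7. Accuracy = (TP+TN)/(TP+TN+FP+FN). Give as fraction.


Accuracy = (TP + TN) / (TP + TN + FP + FN)
TP + TN = 11 + 20 = 31
Total = 11 + 20 + 6 + 7 = 44
Accuracy = 31 / 44 = 31/44

31/44


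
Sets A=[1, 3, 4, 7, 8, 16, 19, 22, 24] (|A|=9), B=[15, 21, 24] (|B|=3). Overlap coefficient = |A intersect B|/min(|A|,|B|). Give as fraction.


A intersect B = [24]
|A intersect B| = 1
min(|A|, |B|) = min(9, 3) = 3
Overlap = 1 / 3 = 1/3

1/3


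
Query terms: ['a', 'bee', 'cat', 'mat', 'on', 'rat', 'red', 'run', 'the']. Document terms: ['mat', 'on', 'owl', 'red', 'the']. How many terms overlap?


Query terms: ['a', 'bee', 'cat', 'mat', 'on', 'rat', 'red', 'run', 'the']
Document terms: ['mat', 'on', 'owl', 'red', 'the']
Common terms: ['mat', 'on', 'red', 'the']
Overlap count = 4

4


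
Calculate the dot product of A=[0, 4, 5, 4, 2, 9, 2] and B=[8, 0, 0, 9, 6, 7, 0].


Dot product = sum of element-wise products
A[0]*B[0] = 0*8 = 0
A[1]*B[1] = 4*0 = 0
A[2]*B[2] = 5*0 = 0
A[3]*B[3] = 4*9 = 36
A[4]*B[4] = 2*6 = 12
A[5]*B[5] = 9*7 = 63
A[6]*B[6] = 2*0 = 0
Sum = 0 + 0 + 0 + 36 + 12 + 63 + 0 = 111

111


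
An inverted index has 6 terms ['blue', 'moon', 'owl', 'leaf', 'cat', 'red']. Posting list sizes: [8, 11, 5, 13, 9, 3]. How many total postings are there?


Summing posting list sizes:
'blue': 8 postings
'moon': 11 postings
'owl': 5 postings
'leaf': 13 postings
'cat': 9 postings
'red': 3 postings
Total = 8 + 11 + 5 + 13 + 9 + 3 = 49

49


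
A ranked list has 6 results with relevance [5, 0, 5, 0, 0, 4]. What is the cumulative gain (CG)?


Cumulative Gain = sum of relevance scores
Position 1: rel=5, running sum=5
Position 2: rel=0, running sum=5
Position 3: rel=5, running sum=10
Position 4: rel=0, running sum=10
Position 5: rel=0, running sum=10
Position 6: rel=4, running sum=14
CG = 14

14


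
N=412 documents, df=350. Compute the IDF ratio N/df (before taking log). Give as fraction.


IDF ratio = N / df
= 412 / 350
= 206/175

206/175


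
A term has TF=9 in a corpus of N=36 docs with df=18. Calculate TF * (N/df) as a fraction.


TF * (N/df)
= 9 * (36/18)
= 9 * 2
= 18

18


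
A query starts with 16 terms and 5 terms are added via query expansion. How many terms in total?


Original terms: 16
Expansion terms: 5
Total = 16 + 5 = 21

21


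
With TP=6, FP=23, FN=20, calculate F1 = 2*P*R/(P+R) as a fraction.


F1 = 2 * P * R / (P + R)
P = TP/(TP+FP) = 6/29 = 6/29
R = TP/(TP+FN) = 6/26 = 3/13
2 * P * R = 2 * 6/29 * 3/13 = 36/377
P + R = 6/29 + 3/13 = 165/377
F1 = 36/377 / 165/377 = 12/55

12/55


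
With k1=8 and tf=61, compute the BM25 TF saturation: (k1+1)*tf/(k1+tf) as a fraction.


BM25 TF component = (k1+1)*tf / (k1+tf)
k1 = 8, tf = 61
Numerator = (8+1)*61 = 549
Denominator = 8 + 61 = 69
= 549/69 = 183/23

183/23


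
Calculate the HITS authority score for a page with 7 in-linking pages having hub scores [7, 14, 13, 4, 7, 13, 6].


Authority = sum of hub scores of in-linkers
In-link 1: hub score = 7
In-link 2: hub score = 14
In-link 3: hub score = 13
In-link 4: hub score = 4
In-link 5: hub score = 7
In-link 6: hub score = 13
In-link 7: hub score = 6
Authority = 7 + 14 + 13 + 4 + 7 + 13 + 6 = 64

64


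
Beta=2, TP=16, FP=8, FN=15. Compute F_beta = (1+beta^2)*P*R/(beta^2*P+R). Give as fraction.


P = TP/(TP+FP) = 16/24 = 2/3
R = TP/(TP+FN) = 16/31 = 16/31
beta^2 = 2^2 = 4
(1 + beta^2) = 5
Numerator = (1+beta^2)*P*R = 160/93
Denominator = beta^2*P + R = 8/3 + 16/31 = 296/93
F_beta = 20/37

20/37


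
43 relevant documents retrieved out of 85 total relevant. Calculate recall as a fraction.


Recall = retrieved_relevant / total_relevant
= 43 / 85
= 43 / (43 + 42)
= 43/85

43/85


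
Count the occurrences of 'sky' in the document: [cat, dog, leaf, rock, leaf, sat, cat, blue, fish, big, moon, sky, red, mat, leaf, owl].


Document has 16 words
Scanning for 'sky':
Found at positions: [11]
Count = 1

1


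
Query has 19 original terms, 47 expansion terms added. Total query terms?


Original terms: 19
Expansion terms: 47
Total = 19 + 47 = 66

66


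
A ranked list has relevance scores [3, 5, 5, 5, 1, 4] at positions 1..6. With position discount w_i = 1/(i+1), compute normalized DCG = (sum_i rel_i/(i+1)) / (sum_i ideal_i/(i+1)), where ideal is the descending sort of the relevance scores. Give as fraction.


Position discount weights w_i = 1/(i+1) for i=1..6:
Weights = [1/2, 1/3, 1/4, 1/5, 1/6, 1/7]
Actual relevance: [3, 5, 5, 5, 1, 4]
DCG = 3/2 + 5/3 + 5/4 + 5/5 + 1/6 + 4/7 = 517/84
Ideal relevance (sorted desc): [5, 5, 5, 4, 3, 1]
Ideal DCG = 5/2 + 5/3 + 5/4 + 4/5 + 3/6 + 1/7 = 2881/420
nDCG = DCG / ideal_DCG = 517/84 / 2881/420 = 2585/2881

2585/2881


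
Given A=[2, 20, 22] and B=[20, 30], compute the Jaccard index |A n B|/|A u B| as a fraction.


A intersect B = [20]
|A intersect B| = 1
A union B = [2, 20, 22, 30]
|A union B| = 4
Jaccard = 1/4 = 1/4

1/4


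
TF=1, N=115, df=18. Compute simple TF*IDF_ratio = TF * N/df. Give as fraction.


TF * (N/df)
= 1 * (115/18)
= 1 * 115/18
= 115/18

115/18


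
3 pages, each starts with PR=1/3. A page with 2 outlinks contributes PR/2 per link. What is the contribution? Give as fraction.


Initial PR = 1/3 = 1/3
Outlinks = 2
Contribution per link = PR / outlinks
= 1/3 / 2
= 1/6

1/6


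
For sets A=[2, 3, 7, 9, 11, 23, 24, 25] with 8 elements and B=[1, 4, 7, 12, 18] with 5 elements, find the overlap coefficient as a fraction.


A intersect B = [7]
|A intersect B| = 1
min(|A|, |B|) = min(8, 5) = 5
Overlap = 1 / 5 = 1/5

1/5


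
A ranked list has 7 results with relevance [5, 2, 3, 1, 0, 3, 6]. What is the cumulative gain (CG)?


Cumulative Gain = sum of relevance scores
Position 1: rel=5, running sum=5
Position 2: rel=2, running sum=7
Position 3: rel=3, running sum=10
Position 4: rel=1, running sum=11
Position 5: rel=0, running sum=11
Position 6: rel=3, running sum=14
Position 7: rel=6, running sum=20
CG = 20

20


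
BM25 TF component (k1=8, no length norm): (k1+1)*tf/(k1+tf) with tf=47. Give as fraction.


BM25 TF component = (k1+1)*tf / (k1+tf)
k1 = 8, tf = 47
Numerator = (8+1)*47 = 423
Denominator = 8 + 47 = 55
= 423/55 = 423/55

423/55


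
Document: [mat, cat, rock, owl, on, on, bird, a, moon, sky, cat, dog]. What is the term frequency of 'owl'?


Document has 12 words
Scanning for 'owl':
Found at positions: [3]
Count = 1

1


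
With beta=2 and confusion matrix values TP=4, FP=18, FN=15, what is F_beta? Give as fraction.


P = TP/(TP+FP) = 4/22 = 2/11
R = TP/(TP+FN) = 4/19 = 4/19
beta^2 = 2^2 = 4
(1 + beta^2) = 5
Numerator = (1+beta^2)*P*R = 40/209
Denominator = beta^2*P + R = 8/11 + 4/19 = 196/209
F_beta = 10/49

10/49


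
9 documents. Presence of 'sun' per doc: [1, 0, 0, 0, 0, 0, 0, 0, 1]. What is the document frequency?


Checking each document for 'sun':
Doc 1: present
Doc 2: absent
Doc 3: absent
Doc 4: absent
Doc 5: absent
Doc 6: absent
Doc 7: absent
Doc 8: absent
Doc 9: present
df = sum of presences = 1 + 0 + 0 + 0 + 0 + 0 + 0 + 0 + 1 = 2

2


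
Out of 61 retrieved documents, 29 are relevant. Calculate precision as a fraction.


Precision = relevant_retrieved / total_retrieved
= 29 / 61
= 29 / (29 + 32)
= 29/61

29/61


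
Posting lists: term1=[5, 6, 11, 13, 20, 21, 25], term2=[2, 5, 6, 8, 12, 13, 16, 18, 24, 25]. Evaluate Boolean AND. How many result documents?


Boolean AND: find intersection of posting lists
term1 docs: [5, 6, 11, 13, 20, 21, 25]
term2 docs: [2, 5, 6, 8, 12, 13, 16, 18, 24, 25]
Intersection: [5, 6, 13, 25]
|intersection| = 4

4


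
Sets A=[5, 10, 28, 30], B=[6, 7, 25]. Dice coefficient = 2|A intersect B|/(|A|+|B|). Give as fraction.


A intersect B = []
|A intersect B| = 0
|A| = 4, |B| = 3
Dice = 2*0 / (4+3)
= 0 / 7 = 0

0


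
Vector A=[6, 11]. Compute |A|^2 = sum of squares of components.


|A|^2 = sum of squared components
A[0]^2 = 6^2 = 36
A[1]^2 = 11^2 = 121
Sum = 36 + 121 = 157

157


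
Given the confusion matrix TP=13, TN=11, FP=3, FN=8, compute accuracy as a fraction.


Accuracy = (TP + TN) / (TP + TN + FP + FN)
TP + TN = 13 + 11 = 24
Total = 13 + 11 + 3 + 8 = 35
Accuracy = 24 / 35 = 24/35

24/35


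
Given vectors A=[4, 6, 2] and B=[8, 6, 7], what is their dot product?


Dot product = sum of element-wise products
A[0]*B[0] = 4*8 = 32
A[1]*B[1] = 6*6 = 36
A[2]*B[2] = 2*7 = 14
Sum = 32 + 36 + 14 = 82

82


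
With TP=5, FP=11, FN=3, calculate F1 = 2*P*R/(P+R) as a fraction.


F1 = 2 * P * R / (P + R)
P = TP/(TP+FP) = 5/16 = 5/16
R = TP/(TP+FN) = 5/8 = 5/8
2 * P * R = 2 * 5/16 * 5/8 = 25/64
P + R = 5/16 + 5/8 = 15/16
F1 = 25/64 / 15/16 = 5/12

5/12


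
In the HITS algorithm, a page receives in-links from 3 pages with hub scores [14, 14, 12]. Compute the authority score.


Authority = sum of hub scores of in-linkers
In-link 1: hub score = 14
In-link 2: hub score = 14
In-link 3: hub score = 12
Authority = 14 + 14 + 12 = 40

40


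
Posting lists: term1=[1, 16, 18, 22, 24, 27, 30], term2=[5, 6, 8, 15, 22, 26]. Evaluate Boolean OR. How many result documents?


Boolean OR: find union of posting lists
term1 docs: [1, 16, 18, 22, 24, 27, 30]
term2 docs: [5, 6, 8, 15, 22, 26]
Union: [1, 5, 6, 8, 15, 16, 18, 22, 24, 26, 27, 30]
|union| = 12

12


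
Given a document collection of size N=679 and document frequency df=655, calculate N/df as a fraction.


IDF ratio = N / df
= 679 / 655
= 679/655

679/655


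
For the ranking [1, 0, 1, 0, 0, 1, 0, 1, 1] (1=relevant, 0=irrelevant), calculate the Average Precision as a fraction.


Computing P@k for each relevant position:
Position 1: relevant, P@1 = 1/1 = 1
Position 2: not relevant
Position 3: relevant, P@3 = 2/3 = 2/3
Position 4: not relevant
Position 5: not relevant
Position 6: relevant, P@6 = 3/6 = 1/2
Position 7: not relevant
Position 8: relevant, P@8 = 4/8 = 1/2
Position 9: relevant, P@9 = 5/9 = 5/9
Sum of P@k = 1 + 2/3 + 1/2 + 1/2 + 5/9 = 29/9
AP = 29/9 / 5 = 29/45

29/45


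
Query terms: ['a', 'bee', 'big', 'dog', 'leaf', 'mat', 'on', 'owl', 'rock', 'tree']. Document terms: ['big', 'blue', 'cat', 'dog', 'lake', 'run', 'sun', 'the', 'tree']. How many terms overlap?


Query terms: ['a', 'bee', 'big', 'dog', 'leaf', 'mat', 'on', 'owl', 'rock', 'tree']
Document terms: ['big', 'blue', 'cat', 'dog', 'lake', 'run', 'sun', 'the', 'tree']
Common terms: ['big', 'dog', 'tree']
Overlap count = 3

3


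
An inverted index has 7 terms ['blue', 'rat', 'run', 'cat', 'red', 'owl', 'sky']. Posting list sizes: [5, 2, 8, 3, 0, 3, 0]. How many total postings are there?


Summing posting list sizes:
'blue': 5 postings
'rat': 2 postings
'run': 8 postings
'cat': 3 postings
'red': 0 postings
'owl': 3 postings
'sky': 0 postings
Total = 5 + 2 + 8 + 3 + 0 + 3 + 0 = 21

21


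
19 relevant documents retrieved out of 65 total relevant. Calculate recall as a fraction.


Recall = retrieved_relevant / total_relevant
= 19 / 65
= 19 / (19 + 46)
= 19/65

19/65


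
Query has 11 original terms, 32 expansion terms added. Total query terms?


Original terms: 11
Expansion terms: 32
Total = 11 + 32 = 43

43


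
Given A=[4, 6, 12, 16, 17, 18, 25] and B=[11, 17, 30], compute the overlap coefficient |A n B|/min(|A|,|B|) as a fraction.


A intersect B = [17]
|A intersect B| = 1
min(|A|, |B|) = min(7, 3) = 3
Overlap = 1 / 3 = 1/3

1/3


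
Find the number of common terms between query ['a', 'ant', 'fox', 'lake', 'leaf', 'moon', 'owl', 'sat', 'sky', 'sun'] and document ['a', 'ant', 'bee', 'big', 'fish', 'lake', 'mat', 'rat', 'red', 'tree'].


Query terms: ['a', 'ant', 'fox', 'lake', 'leaf', 'moon', 'owl', 'sat', 'sky', 'sun']
Document terms: ['a', 'ant', 'bee', 'big', 'fish', 'lake', 'mat', 'rat', 'red', 'tree']
Common terms: ['a', 'ant', 'lake']
Overlap count = 3

3


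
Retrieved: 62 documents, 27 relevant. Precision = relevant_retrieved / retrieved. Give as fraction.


Precision = relevant_retrieved / total_retrieved
= 27 / 62
= 27 / (27 + 35)
= 27/62

27/62


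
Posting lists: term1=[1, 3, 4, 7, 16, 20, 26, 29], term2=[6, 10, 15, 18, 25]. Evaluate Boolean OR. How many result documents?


Boolean OR: find union of posting lists
term1 docs: [1, 3, 4, 7, 16, 20, 26, 29]
term2 docs: [6, 10, 15, 18, 25]
Union: [1, 3, 4, 6, 7, 10, 15, 16, 18, 20, 25, 26, 29]
|union| = 13

13


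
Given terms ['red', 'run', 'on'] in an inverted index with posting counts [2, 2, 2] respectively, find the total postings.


Summing posting list sizes:
'red': 2 postings
'run': 2 postings
'on': 2 postings
Total = 2 + 2 + 2 = 6

6


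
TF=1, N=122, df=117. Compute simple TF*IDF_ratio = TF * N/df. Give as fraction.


TF * (N/df)
= 1 * (122/117)
= 1 * 122/117
= 122/117

122/117


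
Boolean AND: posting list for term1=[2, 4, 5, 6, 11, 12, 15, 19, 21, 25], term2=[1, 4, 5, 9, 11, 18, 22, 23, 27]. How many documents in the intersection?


Boolean AND: find intersection of posting lists
term1 docs: [2, 4, 5, 6, 11, 12, 15, 19, 21, 25]
term2 docs: [1, 4, 5, 9, 11, 18, 22, 23, 27]
Intersection: [4, 5, 11]
|intersection| = 3

3


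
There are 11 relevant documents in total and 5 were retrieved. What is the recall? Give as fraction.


Recall = retrieved_relevant / total_relevant
= 5 / 11
= 5 / (5 + 6)
= 5/11

5/11


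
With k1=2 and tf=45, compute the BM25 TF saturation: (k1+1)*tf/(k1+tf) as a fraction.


BM25 TF component = (k1+1)*tf / (k1+tf)
k1 = 2, tf = 45
Numerator = (2+1)*45 = 135
Denominator = 2 + 45 = 47
= 135/47 = 135/47

135/47


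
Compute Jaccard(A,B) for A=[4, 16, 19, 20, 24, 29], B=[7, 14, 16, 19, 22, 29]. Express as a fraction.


A intersect B = [16, 19, 29]
|A intersect B| = 3
A union B = [4, 7, 14, 16, 19, 20, 22, 24, 29]
|A union B| = 9
Jaccard = 3/9 = 1/3

1/3


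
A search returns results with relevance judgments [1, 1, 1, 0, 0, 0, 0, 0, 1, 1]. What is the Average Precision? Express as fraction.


Computing P@k for each relevant position:
Position 1: relevant, P@1 = 1/1 = 1
Position 2: relevant, P@2 = 2/2 = 1
Position 3: relevant, P@3 = 3/3 = 1
Position 4: not relevant
Position 5: not relevant
Position 6: not relevant
Position 7: not relevant
Position 8: not relevant
Position 9: relevant, P@9 = 4/9 = 4/9
Position 10: relevant, P@10 = 5/10 = 1/2
Sum of P@k = 1 + 1 + 1 + 4/9 + 1/2 = 71/18
AP = 71/18 / 5 = 71/90

71/90


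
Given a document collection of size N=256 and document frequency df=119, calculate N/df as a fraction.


IDF ratio = N / df
= 256 / 119
= 256/119

256/119


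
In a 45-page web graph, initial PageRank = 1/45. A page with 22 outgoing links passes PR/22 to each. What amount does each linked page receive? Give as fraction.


Initial PR = 1/45 = 1/45
Outlinks = 22
Contribution per link = PR / outlinks
= 1/45 / 22
= 1/990

1/990


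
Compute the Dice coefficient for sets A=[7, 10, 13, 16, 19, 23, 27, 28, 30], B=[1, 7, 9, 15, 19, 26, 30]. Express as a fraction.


A intersect B = [7, 19, 30]
|A intersect B| = 3
|A| = 9, |B| = 7
Dice = 2*3 / (9+7)
= 6 / 16 = 3/8

3/8


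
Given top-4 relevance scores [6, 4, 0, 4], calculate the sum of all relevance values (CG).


Cumulative Gain = sum of relevance scores
Position 1: rel=6, running sum=6
Position 2: rel=4, running sum=10
Position 3: rel=0, running sum=10
Position 4: rel=4, running sum=14
CG = 14

14


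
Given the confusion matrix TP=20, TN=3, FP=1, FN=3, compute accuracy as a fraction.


Accuracy = (TP + TN) / (TP + TN + FP + FN)
TP + TN = 20 + 3 = 23
Total = 20 + 3 + 1 + 3 = 27
Accuracy = 23 / 27 = 23/27

23/27


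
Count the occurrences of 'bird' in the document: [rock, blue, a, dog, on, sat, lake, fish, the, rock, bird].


Document has 11 words
Scanning for 'bird':
Found at positions: [10]
Count = 1

1


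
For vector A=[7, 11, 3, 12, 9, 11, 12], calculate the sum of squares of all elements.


|A|^2 = sum of squared components
A[0]^2 = 7^2 = 49
A[1]^2 = 11^2 = 121
A[2]^2 = 3^2 = 9
A[3]^2 = 12^2 = 144
A[4]^2 = 9^2 = 81
A[5]^2 = 11^2 = 121
A[6]^2 = 12^2 = 144
Sum = 49 + 121 + 9 + 144 + 81 + 121 + 144 = 669

669


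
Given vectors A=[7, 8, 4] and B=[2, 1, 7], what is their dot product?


Dot product = sum of element-wise products
A[0]*B[0] = 7*2 = 14
A[1]*B[1] = 8*1 = 8
A[2]*B[2] = 4*7 = 28
Sum = 14 + 8 + 28 = 50

50


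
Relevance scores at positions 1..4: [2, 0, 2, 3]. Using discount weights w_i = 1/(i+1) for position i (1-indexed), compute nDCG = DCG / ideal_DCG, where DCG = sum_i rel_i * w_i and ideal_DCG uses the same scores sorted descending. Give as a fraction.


Position discount weights w_i = 1/(i+1) for i=1..4:
Weights = [1/2, 1/3, 1/4, 1/5]
Actual relevance: [2, 0, 2, 3]
DCG = 2/2 + 0/3 + 2/4 + 3/5 = 21/10
Ideal relevance (sorted desc): [3, 2, 2, 0]
Ideal DCG = 3/2 + 2/3 + 2/4 + 0/5 = 8/3
nDCG = DCG / ideal_DCG = 21/10 / 8/3 = 63/80

63/80


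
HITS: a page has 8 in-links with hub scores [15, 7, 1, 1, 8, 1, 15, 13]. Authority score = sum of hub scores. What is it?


Authority = sum of hub scores of in-linkers
In-link 1: hub score = 15
In-link 2: hub score = 7
In-link 3: hub score = 1
In-link 4: hub score = 1
In-link 5: hub score = 8
In-link 6: hub score = 1
In-link 7: hub score = 15
In-link 8: hub score = 13
Authority = 15 + 7 + 1 + 1 + 8 + 1 + 15 + 13 = 61

61


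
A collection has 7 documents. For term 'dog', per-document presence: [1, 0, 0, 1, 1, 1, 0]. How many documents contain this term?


Checking each document for 'dog':
Doc 1: present
Doc 2: absent
Doc 3: absent
Doc 4: present
Doc 5: present
Doc 6: present
Doc 7: absent
df = sum of presences = 1 + 0 + 0 + 1 + 1 + 1 + 0 = 4

4


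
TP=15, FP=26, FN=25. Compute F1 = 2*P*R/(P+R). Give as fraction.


F1 = 2 * P * R / (P + R)
P = TP/(TP+FP) = 15/41 = 15/41
R = TP/(TP+FN) = 15/40 = 3/8
2 * P * R = 2 * 15/41 * 3/8 = 45/164
P + R = 15/41 + 3/8 = 243/328
F1 = 45/164 / 243/328 = 10/27

10/27


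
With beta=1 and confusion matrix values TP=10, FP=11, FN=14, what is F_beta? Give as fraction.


P = TP/(TP+FP) = 10/21 = 10/21
R = TP/(TP+FN) = 10/24 = 5/12
beta^2 = 1^2 = 1
(1 + beta^2) = 2
Numerator = (1+beta^2)*P*R = 25/63
Denominator = beta^2*P + R = 10/21 + 5/12 = 25/28
F_beta = 4/9

4/9


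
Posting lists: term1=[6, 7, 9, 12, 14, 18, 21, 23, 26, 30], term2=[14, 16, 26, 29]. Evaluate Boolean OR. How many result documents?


Boolean OR: find union of posting lists
term1 docs: [6, 7, 9, 12, 14, 18, 21, 23, 26, 30]
term2 docs: [14, 16, 26, 29]
Union: [6, 7, 9, 12, 14, 16, 18, 21, 23, 26, 29, 30]
|union| = 12

12


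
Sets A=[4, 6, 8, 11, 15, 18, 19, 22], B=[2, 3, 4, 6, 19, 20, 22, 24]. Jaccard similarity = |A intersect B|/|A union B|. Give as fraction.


A intersect B = [4, 6, 19, 22]
|A intersect B| = 4
A union B = [2, 3, 4, 6, 8, 11, 15, 18, 19, 20, 22, 24]
|A union B| = 12
Jaccard = 4/12 = 1/3

1/3


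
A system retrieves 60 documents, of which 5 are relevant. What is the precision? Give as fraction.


Precision = relevant_retrieved / total_retrieved
= 5 / 60
= 5 / (5 + 55)
= 1/12

1/12


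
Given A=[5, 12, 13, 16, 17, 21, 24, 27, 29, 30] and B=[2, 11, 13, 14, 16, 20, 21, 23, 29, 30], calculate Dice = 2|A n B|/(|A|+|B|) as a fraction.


A intersect B = [13, 16, 21, 29, 30]
|A intersect B| = 5
|A| = 10, |B| = 10
Dice = 2*5 / (10+10)
= 10 / 20 = 1/2

1/2


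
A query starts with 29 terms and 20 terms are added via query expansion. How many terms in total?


Original terms: 29
Expansion terms: 20
Total = 29 + 20 = 49

49


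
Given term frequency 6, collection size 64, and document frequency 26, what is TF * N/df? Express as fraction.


TF * (N/df)
= 6 * (64/26)
= 6 * 32/13
= 192/13

192/13


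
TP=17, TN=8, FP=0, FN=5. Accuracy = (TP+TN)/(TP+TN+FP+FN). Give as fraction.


Accuracy = (TP + TN) / (TP + TN + FP + FN)
TP + TN = 17 + 8 = 25
Total = 17 + 8 + 0 + 5 = 30
Accuracy = 25 / 30 = 5/6

5/6


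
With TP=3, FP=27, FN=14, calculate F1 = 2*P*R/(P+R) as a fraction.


F1 = 2 * P * R / (P + R)
P = TP/(TP+FP) = 3/30 = 1/10
R = TP/(TP+FN) = 3/17 = 3/17
2 * P * R = 2 * 1/10 * 3/17 = 3/85
P + R = 1/10 + 3/17 = 47/170
F1 = 3/85 / 47/170 = 6/47

6/47


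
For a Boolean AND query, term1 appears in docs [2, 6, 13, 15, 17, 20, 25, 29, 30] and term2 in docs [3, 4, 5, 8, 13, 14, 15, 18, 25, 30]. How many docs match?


Boolean AND: find intersection of posting lists
term1 docs: [2, 6, 13, 15, 17, 20, 25, 29, 30]
term2 docs: [3, 4, 5, 8, 13, 14, 15, 18, 25, 30]
Intersection: [13, 15, 25, 30]
|intersection| = 4

4


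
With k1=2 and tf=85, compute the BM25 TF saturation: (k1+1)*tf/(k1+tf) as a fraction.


BM25 TF component = (k1+1)*tf / (k1+tf)
k1 = 2, tf = 85
Numerator = (2+1)*85 = 255
Denominator = 2 + 85 = 87
= 255/87 = 85/29

85/29


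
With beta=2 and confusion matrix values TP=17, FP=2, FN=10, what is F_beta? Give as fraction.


P = TP/(TP+FP) = 17/19 = 17/19
R = TP/(TP+FN) = 17/27 = 17/27
beta^2 = 2^2 = 4
(1 + beta^2) = 5
Numerator = (1+beta^2)*P*R = 1445/513
Denominator = beta^2*P + R = 68/19 + 17/27 = 2159/513
F_beta = 85/127

85/127


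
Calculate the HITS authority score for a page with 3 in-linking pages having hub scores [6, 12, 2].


Authority = sum of hub scores of in-linkers
In-link 1: hub score = 6
In-link 2: hub score = 12
In-link 3: hub score = 2
Authority = 6 + 12 + 2 = 20

20


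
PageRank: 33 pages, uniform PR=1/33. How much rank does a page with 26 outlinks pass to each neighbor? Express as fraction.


Initial PR = 1/33 = 1/33
Outlinks = 26
Contribution per link = PR / outlinks
= 1/33 / 26
= 1/858

1/858


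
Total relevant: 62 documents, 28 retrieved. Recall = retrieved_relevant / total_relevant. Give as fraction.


Recall = retrieved_relevant / total_relevant
= 28 / 62
= 28 / (28 + 34)
= 14/31

14/31


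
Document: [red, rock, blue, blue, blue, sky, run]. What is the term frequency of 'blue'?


Document has 7 words
Scanning for 'blue':
Found at positions: [2, 3, 4]
Count = 3

3


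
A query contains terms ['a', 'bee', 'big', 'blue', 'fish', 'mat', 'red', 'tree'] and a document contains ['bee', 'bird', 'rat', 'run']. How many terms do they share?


Query terms: ['a', 'bee', 'big', 'blue', 'fish', 'mat', 'red', 'tree']
Document terms: ['bee', 'bird', 'rat', 'run']
Common terms: ['bee']
Overlap count = 1

1


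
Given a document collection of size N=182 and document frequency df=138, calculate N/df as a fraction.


IDF ratio = N / df
= 182 / 138
= 91/69

91/69


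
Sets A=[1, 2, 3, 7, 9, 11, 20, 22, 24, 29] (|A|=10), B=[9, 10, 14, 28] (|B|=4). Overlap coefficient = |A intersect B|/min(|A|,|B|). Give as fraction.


A intersect B = [9]
|A intersect B| = 1
min(|A|, |B|) = min(10, 4) = 4
Overlap = 1 / 4 = 1/4

1/4
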